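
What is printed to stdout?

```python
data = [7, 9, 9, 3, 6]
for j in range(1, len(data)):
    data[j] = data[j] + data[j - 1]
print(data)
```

j=1: data[1] = 9+7 = 16 → [7, 16, 9, 3, 6]
j=2: data[2] = 9+16 = 25 → [7, 16, 25, 3, 6]
j=3: data[3] = 3+25 = 28 → [7, 16, 25, 28, 6]
j=4: data[4] = 6+28 = 34 → [7, 16, 25, 28, 34]

[7, 16, 25, 28, 34]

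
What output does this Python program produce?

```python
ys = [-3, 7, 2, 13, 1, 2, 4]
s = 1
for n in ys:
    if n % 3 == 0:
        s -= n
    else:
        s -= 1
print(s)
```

-2

n=-3: %3==0, s = 1-(-3) = 4
n=7: not %3==0, s = 4-1 = 3
n=2: not %3==0, s = 3-1 = 2
n=13: not %3==0, s = 2-1 = 1
n=1: not %3==0, s = 1-1 = 0
n=2: not %3==0, s = 0-1 = -1
n=4: not %3==0, s = (-1)-1 = -2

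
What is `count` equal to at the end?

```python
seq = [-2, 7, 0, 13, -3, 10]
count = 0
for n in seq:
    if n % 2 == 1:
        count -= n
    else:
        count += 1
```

n=-2: not odd, count = 0+1 = 1
n=7: odd, count = 1-7 = -6
n=0: not odd, count = (-6)+1 = -5
n=13: odd, count = (-5)-13 = -18
n=-3: odd, count = (-18)-(-3) = -15
n=10: not odd, count = (-15)+1 = -14

-14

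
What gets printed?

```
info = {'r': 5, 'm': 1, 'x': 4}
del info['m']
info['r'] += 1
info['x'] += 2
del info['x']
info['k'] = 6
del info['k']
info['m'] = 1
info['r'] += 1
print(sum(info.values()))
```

del 'm' → {'r': 5, 'x': 4}
info['r'] = 5+1 = 6 → {'r': 6, 'x': 4}
info['x'] = 4+2 = 6 → {'r': 6, 'x': 6}
del 'x' → {'r': 6}
info['k'] = 6 → {'r': 6, 'k': 6}
del 'k' → {'r': 6}
info['m'] = 1 → {'r': 6, 'm': 1}
info['r'] = 6+1 = 7 → {'r': 7, 'm': 1}
sum of values = 8

8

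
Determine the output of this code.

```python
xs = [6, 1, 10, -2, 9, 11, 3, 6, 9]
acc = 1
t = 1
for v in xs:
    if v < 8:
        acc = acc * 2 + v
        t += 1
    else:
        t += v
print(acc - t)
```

95

v=6: <8, acc = 1*2+6 = 8; t=2
v=1: <8, acc = 8*2+1 = 17; t=3
v=10: not <8; t=13
v=-2: <8, acc = 17*2+(-2) = 32; t=14
v=9: not <8; t=23
v=11: not <8; t=34
v=3: <8, acc = 32*2+3 = 67; t=35
v=6: <8, acc = 67*2+6 = 140; t=36
v=9: not <8; t=45
acc-t = 140-45 = 95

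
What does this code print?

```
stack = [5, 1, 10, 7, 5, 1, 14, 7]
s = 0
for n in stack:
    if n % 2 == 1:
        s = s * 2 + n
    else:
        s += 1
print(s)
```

n=5: odd, s = 0*2+5 = 5
n=1: odd, s = 5*2+1 = 11
n=10: not odd, s = 11+1 = 12
n=7: odd, s = 12*2+7 = 31
n=5: odd, s = 31*2+5 = 67
n=1: odd, s = 67*2+1 = 135
n=14: not odd, s = 135+1 = 136
n=7: odd, s = 136*2+7 = 279

279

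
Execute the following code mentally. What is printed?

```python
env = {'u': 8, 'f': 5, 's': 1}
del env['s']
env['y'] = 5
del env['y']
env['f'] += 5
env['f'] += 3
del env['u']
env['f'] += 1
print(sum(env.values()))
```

14

del 's' → {'u': 8, 'f': 5}
env['y'] = 5 → {'u': 8, 'f': 5, 'y': 5}
del 'y' → {'u': 8, 'f': 5}
env['f'] = 5+5 = 10 → {'u': 8, 'f': 10}
env['f'] = 10+3 = 13 → {'u': 8, 'f': 13}
del 'u' → {'f': 13}
env['f'] = 13+1 = 14 → {'f': 14}
sum of values = 14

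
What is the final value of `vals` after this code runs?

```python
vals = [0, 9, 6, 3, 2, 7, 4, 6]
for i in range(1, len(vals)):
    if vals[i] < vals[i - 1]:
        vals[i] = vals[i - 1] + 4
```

i=1: 9>=0, unchanged → [0, 9, 6, 3, 2, 7, 4, 6]
i=2: 6<9, vals[2] = 9+4 = 13 → [0, 9, 13, 3, 2, 7, 4, 6]
i=3: 3<13, vals[3] = 13+4 = 17 → [0, 9, 13, 17, 2, 7, 4, 6]
i=4: 2<17, vals[4] = 17+4 = 21 → [0, 9, 13, 17, 21, 7, 4, 6]
i=5: 7<21, vals[5] = 21+4 = 25 → [0, 9, 13, 17, 21, 25, 4, 6]
i=6: 4<25, vals[6] = 25+4 = 29 → [0, 9, 13, 17, 21, 25, 29, 6]
i=7: 6<29, vals[7] = 29+4 = 33 → [0, 9, 13, 17, 21, 25, 29, 33]

[0, 9, 13, 17, 21, 25, 29, 33]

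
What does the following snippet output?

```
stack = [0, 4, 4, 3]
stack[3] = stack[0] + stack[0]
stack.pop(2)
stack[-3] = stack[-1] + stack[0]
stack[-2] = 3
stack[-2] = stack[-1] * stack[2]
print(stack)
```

stack[3] = stack[0]+stack[0] = 0+0 = 0 → [0, 4, 4, 0]
pop(2) removes 4 → [0, 4, 0]
stack[-3] = stack[-1]+stack[0] = 0+0 = 0 → [0, 4, 0]
stack[-2] = 3 → [0, 3, 0]
stack[-2] = stack[-1]*stack[2] = 0*0 = 0 → [0, 0, 0]

[0, 0, 0]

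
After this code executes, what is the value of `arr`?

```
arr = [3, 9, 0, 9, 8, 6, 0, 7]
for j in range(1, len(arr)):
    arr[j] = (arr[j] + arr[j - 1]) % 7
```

j=1: arr[1] = (9+3)%7 = 5 → [3, 5, 0, 9, 8, 6, 0, 7]
j=2: arr[2] = (0+5)%7 = 5 → [3, 5, 5, 9, 8, 6, 0, 7]
j=3: arr[3] = (9+5)%7 = 0 → [3, 5, 5, 0, 8, 6, 0, 7]
j=4: arr[4] = (8+0)%7 = 1 → [3, 5, 5, 0, 1, 6, 0, 7]
j=5: arr[5] = (6+1)%7 = 0 → [3, 5, 5, 0, 1, 0, 0, 7]
j=6: arr[6] = (0+0)%7 = 0 → [3, 5, 5, 0, 1, 0, 0, 7]
j=7: arr[7] = (7+0)%7 = 0 → [3, 5, 5, 0, 1, 0, 0, 0]

[3, 5, 5, 0, 1, 0, 0, 0]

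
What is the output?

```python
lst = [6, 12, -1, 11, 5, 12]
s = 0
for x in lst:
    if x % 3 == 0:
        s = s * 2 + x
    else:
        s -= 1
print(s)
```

x=6: %3==0, s = 0*2+6 = 6
x=12: %3==0, s = 6*2+12 = 24
x=-1: not %3==0, s = 24-1 = 23
x=11: not %3==0, s = 23-1 = 22
x=5: not %3==0, s = 22-1 = 21
x=12: %3==0, s = 21*2+12 = 54

54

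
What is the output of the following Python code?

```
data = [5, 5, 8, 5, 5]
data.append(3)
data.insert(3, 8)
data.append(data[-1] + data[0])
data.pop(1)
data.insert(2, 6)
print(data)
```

[5, 8, 6, 8, 5, 5, 3, 8]

append 3 → [5, 5, 8, 5, 5, 3]
insert 8 at 3 → [5, 5, 8, 8, 5, 5, 3]
append data[-1]+data[0] = 3+5 = 8 → [5, 5, 8, 8, 5, 5, 3, 8]
pop(1) removes 5 → [5, 8, 8, 5, 5, 3, 8]
insert 6 at 2 → [5, 8, 6, 8, 5, 5, 3, 8]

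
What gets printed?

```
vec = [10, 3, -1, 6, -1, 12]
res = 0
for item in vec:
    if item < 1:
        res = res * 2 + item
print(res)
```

item=10: not <1
item=3: not <1
item=-1: <1, res = 0*2+(-1) = -1
item=6: not <1
item=-1: <1, res = (-1)*2+(-1) = -3
item=12: not <1

-3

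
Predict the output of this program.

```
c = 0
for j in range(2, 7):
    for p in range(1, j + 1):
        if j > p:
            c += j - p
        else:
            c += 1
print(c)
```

40

j=2,p=1: 2>1, c = 0+1 = 1
j=2,p=2: not 2>2, c = 1+1 = 2
j=3,p=1: 3>1, c = 2+2 = 4
j=3,p=2: 3>2, c = 4+1 = 5
j=3,p=3: not 3>3, c = 5+1 = 6
j=4,p=1: 4>1, c = 6+3 = 9
j=4,p=2: 4>2, c = 9+2 = 11
j=4,p=3: 4>3, c = 11+1 = 12
j=4,p=4: not 4>4, c = 12+1 = 13
j=5,p=1: 5>1, c = 13+4 = 17
j=5,p=2: 5>2, c = 17+3 = 20
j=5,p=3: 5>3, c = 20+2 = 22
j=5,p=4: 5>4, c = 22+1 = 23
j=5,p=5: not 5>5, c = 23+1 = 24
j=6,p=1: 6>1, c = 24+5 = 29
j=6,p=2: 6>2, c = 29+4 = 33
j=6,p=3: 6>3, c = 33+3 = 36
j=6,p=4: 6>4, c = 36+2 = 38
j=6,p=5: 6>5, c = 38+1 = 39
j=6,p=6: not 6>6, c = 39+1 = 40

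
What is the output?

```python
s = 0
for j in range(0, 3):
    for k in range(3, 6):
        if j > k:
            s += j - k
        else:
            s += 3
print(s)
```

27

j=0,k=3: not 0>3, s = 0+3 = 3
j=0,k=4: not 0>4, s = 3+3 = 6
j=0,k=5: not 0>5, s = 6+3 = 9
j=1,k=3: not 1>3, s = 9+3 = 12
j=1,k=4: not 1>4, s = 12+3 = 15
j=1,k=5: not 1>5, s = 15+3 = 18
j=2,k=3: not 2>3, s = 18+3 = 21
j=2,k=4: not 2>4, s = 21+3 = 24
j=2,k=5: not 2>5, s = 24+3 = 27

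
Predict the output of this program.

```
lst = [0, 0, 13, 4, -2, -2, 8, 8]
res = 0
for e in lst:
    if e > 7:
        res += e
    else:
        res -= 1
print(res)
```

e=0: not >7, res = 0-1 = -1
e=0: not >7, res = (-1)-1 = -2
e=13: >7, res = (-2)+13 = 11
e=4: not >7, res = 11-1 = 10
e=-2: not >7, res = 10-1 = 9
e=-2: not >7, res = 9-1 = 8
e=8: >7, res = 8+8 = 16
e=8: >7, res = 16+8 = 24

24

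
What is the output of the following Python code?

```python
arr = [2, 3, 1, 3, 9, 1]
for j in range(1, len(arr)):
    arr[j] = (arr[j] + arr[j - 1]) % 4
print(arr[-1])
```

j=1: arr[1] = (3+2)%4 = 1 → [2, 1, 1, 3, 9, 1]
j=2: arr[2] = (1+1)%4 = 2 → [2, 1, 2, 3, 9, 1]
j=3: arr[3] = (3+2)%4 = 1 → [2, 1, 2, 1, 9, 1]
j=4: arr[4] = (9+1)%4 = 2 → [2, 1, 2, 1, 2, 1]
j=5: arr[5] = (1+2)%4 = 3 → [2, 1, 2, 1, 2, 3]

3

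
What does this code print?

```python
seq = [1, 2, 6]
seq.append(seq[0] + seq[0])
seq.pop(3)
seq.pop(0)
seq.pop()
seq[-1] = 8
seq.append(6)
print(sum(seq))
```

append seq[0]+seq[0] = 1+1 = 2 → [1, 2, 6, 2]
pop(3) removes 2 → [1, 2, 6]
pop(0) removes 1 → [2, 6]
pop() removes 6 → [2]
seq[-1] = 8 → [8]
append 6 → [8, 6]
sum = 14

14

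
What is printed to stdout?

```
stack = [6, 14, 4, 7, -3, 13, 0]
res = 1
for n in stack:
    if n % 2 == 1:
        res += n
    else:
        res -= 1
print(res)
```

n=6: not odd, res = 1-1 = 0
n=14: not odd, res = 0-1 = -1
n=4: not odd, res = (-1)-1 = -2
n=7: odd, res = (-2)+7 = 5
n=-3: odd, res = 5+(-3) = 2
n=13: odd, res = 2+13 = 15
n=0: not odd, res = 15-1 = 14

14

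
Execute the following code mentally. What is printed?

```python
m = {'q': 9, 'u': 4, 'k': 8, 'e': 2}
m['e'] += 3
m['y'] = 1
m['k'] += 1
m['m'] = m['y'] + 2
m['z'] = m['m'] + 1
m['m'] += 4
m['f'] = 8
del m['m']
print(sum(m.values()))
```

m['e'] = 2+3 = 5 → {'q': 9, 'u': 4, 'k': 8, 'e': 5}
m['y'] = 1 → {'q': 9, 'u': 4, 'k': 8, 'e': 5, 'y': 1}
m['k'] = 8+1 = 9 → {'q': 9, 'u': 4, 'k': 9, 'e': 5, 'y': 1}
m['m'] = m['y']+2 = 3 → {'q': 9, 'u': 4, 'k': 9, 'e': 5, 'y': 1, 'm': 3}
m['z'] = m['m']+1 = 4 → {'q': 9, 'u': 4, 'k': 9, 'e': 5, 'y': 1, 'm': 3, 'z': 4}
m['m'] = 3+4 = 7 → {'q': 9, 'u': 4, 'k': 9, 'e': 5, 'y': 1, 'm': 7, 'z': 4}
m['f'] = 8 → {'q': 9, 'u': 4, 'k': 9, 'e': 5, 'y': 1, 'm': 7, 'z': 4, 'f': 8}
del 'm' → {'q': 9, 'u': 4, 'k': 9, 'e': 5, 'y': 1, 'z': 4, 'f': 8}
sum of values = 40

40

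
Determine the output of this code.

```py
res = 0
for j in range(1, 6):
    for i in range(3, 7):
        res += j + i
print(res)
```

150

j=1,i=3: res = 0+4 = 4
j=1,i=4: res = 4+5 = 9
j=1,i=5: res = 9+6 = 15
j=1,i=6: res = 15+7 = 22
j=2,i=3: res = 22+5 = 27
j=2,i=4: res = 27+6 = 33
j=2,i=5: res = 33+7 = 40
j=2,i=6: res = 40+8 = 48
j=3,i=3: res = 48+6 = 54
j=3,i=4: res = 54+7 = 61
j=3,i=5: res = 61+8 = 69
j=3,i=6: res = 69+9 = 78
j=4,i=3: res = 78+7 = 85
j=4,i=4: res = 85+8 = 93
j=4,i=5: res = 93+9 = 102
j=4,i=6: res = 102+10 = 112
j=5,i=3: res = 112+8 = 120
j=5,i=4: res = 120+9 = 129
j=5,i=5: res = 129+10 = 139
j=5,i=6: res = 139+11 = 150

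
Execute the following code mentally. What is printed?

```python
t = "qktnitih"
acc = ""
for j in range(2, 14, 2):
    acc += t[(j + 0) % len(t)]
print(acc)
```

tiiqti

j=2: add t[2]='t' → 't'
j=4: add t[4]='i' → 'ti'
j=6: add t[6]='i' → 'tii'
j=8: add t[0]='q' → 'tiiq'
j=10: add t[2]='t' → 'tiiqt'
j=12: add t[4]='i' → 'tiiqti'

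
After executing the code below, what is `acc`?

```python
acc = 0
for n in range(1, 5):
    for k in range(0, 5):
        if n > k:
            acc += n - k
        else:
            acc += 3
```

50

n=1,k=0: 1>0, acc = 0+1 = 1
n=1,k=1: not 1>1, acc = 1+3 = 4
n=1,k=2: not 1>2, acc = 4+3 = 7
n=1,k=3: not 1>3, acc = 7+3 = 10
n=1,k=4: not 1>4, acc = 10+3 = 13
n=2,k=0: 2>0, acc = 13+2 = 15
n=2,k=1: 2>1, acc = 15+1 = 16
n=2,k=2: not 2>2, acc = 16+3 = 19
n=2,k=3: not 2>3, acc = 19+3 = 22
n=2,k=4: not 2>4, acc = 22+3 = 25
n=3,k=0: 3>0, acc = 25+3 = 28
n=3,k=1: 3>1, acc = 28+2 = 30
n=3,k=2: 3>2, acc = 30+1 = 31
n=3,k=3: not 3>3, acc = 31+3 = 34
n=3,k=4: not 3>4, acc = 34+3 = 37
n=4,k=0: 4>0, acc = 37+4 = 41
n=4,k=1: 4>1, acc = 41+3 = 44
n=4,k=2: 4>2, acc = 44+2 = 46
n=4,k=3: 4>3, acc = 46+1 = 47
n=4,k=4: not 4>4, acc = 47+3 = 50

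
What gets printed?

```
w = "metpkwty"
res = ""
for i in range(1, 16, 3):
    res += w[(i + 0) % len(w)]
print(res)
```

i=1: add w[1]='e' → 'e'
i=4: add w[4]='k' → 'ek'
i=7: add w[7]='y' → 'eky'
i=10: add w[2]='t' → 'ekyt'
i=13: add w[5]='w' → 'ekytw'

ekytw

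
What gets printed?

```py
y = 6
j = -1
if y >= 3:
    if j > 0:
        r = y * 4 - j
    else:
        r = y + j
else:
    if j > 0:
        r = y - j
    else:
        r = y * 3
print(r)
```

y=6, j=-1
y >= 3 is True; j > 0 is False
→ r = y + j = 5

5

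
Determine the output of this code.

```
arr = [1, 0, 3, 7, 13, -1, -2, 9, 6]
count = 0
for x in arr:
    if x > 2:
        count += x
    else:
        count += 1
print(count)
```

x=1: not >2, count = 0+1 = 1
x=0: not >2, count = 1+1 = 2
x=3: >2, count = 2+3 = 5
x=7: >2, count = 5+7 = 12
x=13: >2, count = 12+13 = 25
x=-1: not >2, count = 25+1 = 26
x=-2: not >2, count = 26+1 = 27
x=9: >2, count = 27+9 = 36
x=6: >2, count = 36+6 = 42

42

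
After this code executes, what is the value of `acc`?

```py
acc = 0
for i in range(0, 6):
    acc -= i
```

i=0: acc = 0-0 = 0
i=1: acc = 0-1 = -1
i=2: acc = (-1)-2 = -3
i=3: acc = (-3)-3 = -6
i=4: acc = (-6)-4 = -10
i=5: acc = (-10)-5 = -15

-15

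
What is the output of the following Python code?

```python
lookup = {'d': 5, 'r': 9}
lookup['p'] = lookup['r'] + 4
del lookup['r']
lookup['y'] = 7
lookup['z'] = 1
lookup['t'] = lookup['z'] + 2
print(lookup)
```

{'d': 5, 'p': 13, 'y': 7, 'z': 1, 't': 3}

lookup['p'] = lookup['r']+4 = 13 → {'d': 5, 'r': 9, 'p': 13}
del 'r' → {'d': 5, 'p': 13}
lookup['y'] = 7 → {'d': 5, 'p': 13, 'y': 7}
lookup['z'] = 1 → {'d': 5, 'p': 13, 'y': 7, 'z': 1}
lookup['t'] = lookup['z']+2 = 3 → {'d': 5, 'p': 13, 'y': 7, 'z': 1, 't': 3}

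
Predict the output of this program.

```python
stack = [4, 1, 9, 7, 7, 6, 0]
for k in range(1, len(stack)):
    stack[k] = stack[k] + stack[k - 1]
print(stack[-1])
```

k=1: stack[1] = 1+4 = 5 → [4, 5, 9, 7, 7, 6, 0]
k=2: stack[2] = 9+5 = 14 → [4, 5, 14, 7, 7, 6, 0]
k=3: stack[3] = 7+14 = 21 → [4, 5, 14, 21, 7, 6, 0]
k=4: stack[4] = 7+21 = 28 → [4, 5, 14, 21, 28, 6, 0]
k=5: stack[5] = 6+28 = 34 → [4, 5, 14, 21, 28, 34, 0]
k=6: stack[6] = 0+34 = 34 → [4, 5, 14, 21, 28, 34, 34]

34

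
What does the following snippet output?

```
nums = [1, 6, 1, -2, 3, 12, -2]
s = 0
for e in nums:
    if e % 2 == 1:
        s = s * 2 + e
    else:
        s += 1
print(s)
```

17

e=1: odd, s = 0*2+1 = 1
e=6: not odd, s = 1+1 = 2
e=1: odd, s = 2*2+1 = 5
e=-2: not odd, s = 5+1 = 6
e=3: odd, s = 6*2+3 = 15
e=12: not odd, s = 15+1 = 16
e=-2: not odd, s = 16+1 = 17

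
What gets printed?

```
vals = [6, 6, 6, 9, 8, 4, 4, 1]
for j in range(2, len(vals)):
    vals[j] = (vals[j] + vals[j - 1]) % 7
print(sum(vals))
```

j=2: vals[2] = (6+6)%7 = 5 → [6, 6, 5, 9, 8, 4, 4, 1]
j=3: vals[3] = (9+5)%7 = 0 → [6, 6, 5, 0, 8, 4, 4, 1]
j=4: vals[4] = (8+0)%7 = 1 → [6, 6, 5, 0, 1, 4, 4, 1]
j=5: vals[5] = (4+1)%7 = 5 → [6, 6, 5, 0, 1, 5, 4, 1]
j=6: vals[6] = (4+5)%7 = 2 → [6, 6, 5, 0, 1, 5, 2, 1]
j=7: vals[7] = (1+2)%7 = 3 → [6, 6, 5, 0, 1, 5, 2, 3]
sum = 28

28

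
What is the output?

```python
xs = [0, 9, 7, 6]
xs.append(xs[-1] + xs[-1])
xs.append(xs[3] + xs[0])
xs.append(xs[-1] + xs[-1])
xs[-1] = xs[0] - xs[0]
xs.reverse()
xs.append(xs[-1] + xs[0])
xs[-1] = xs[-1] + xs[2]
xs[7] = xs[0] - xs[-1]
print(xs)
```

[0, 6, 12, 6, 7, 9, 0, -12]

append xs[-1]+xs[-1] = 6+6 = 12 → [0, 9, 7, 6, 12]
append xs[3]+xs[0] = 6+0 = 6 → [0, 9, 7, 6, 12, 6]
append xs[-1]+xs[-1] = 6+6 = 12 → [0, 9, 7, 6, 12, 6, 12]
xs[-1] = xs[0]-xs[0] = 0-0 = 0 → [0, 9, 7, 6, 12, 6, 0]
reverse → [0, 6, 12, 6, 7, 9, 0]
append xs[-1]+xs[0] = 0+0 = 0 → [0, 6, 12, 6, 7, 9, 0, 0]
xs[-1] = xs[-1]+xs[2] = 0+12 = 12 → [0, 6, 12, 6, 7, 9, 0, 12]
xs[7] = xs[0]-xs[-1] = 0-12 = -12 → [0, 6, 12, 6, 7, 9, 0, -12]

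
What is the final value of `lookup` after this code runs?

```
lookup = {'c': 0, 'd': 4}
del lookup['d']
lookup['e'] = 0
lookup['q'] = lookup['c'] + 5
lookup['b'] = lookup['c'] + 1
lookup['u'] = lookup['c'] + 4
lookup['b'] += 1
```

{'c': 0, 'e': 0, 'q': 5, 'b': 2, 'u': 4}

del 'd' → {'c': 0}
lookup['e'] = 0 → {'c': 0, 'e': 0}
lookup['q'] = lookup['c']+5 = 5 → {'c': 0, 'e': 0, 'q': 5}
lookup['b'] = lookup['c']+1 = 1 → {'c': 0, 'e': 0, 'q': 5, 'b': 1}
lookup['u'] = lookup['c']+4 = 4 → {'c': 0, 'e': 0, 'q': 5, 'b': 1, 'u': 4}
lookup['b'] = 1+1 = 2 → {'c': 0, 'e': 0, 'q': 5, 'b': 2, 'u': 4}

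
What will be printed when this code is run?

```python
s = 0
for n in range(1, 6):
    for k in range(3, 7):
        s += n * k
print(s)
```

n=1,k=3: s = 0+3 = 3
n=1,k=4: s = 3+4 = 7
n=1,k=5: s = 7+5 = 12
n=1,k=6: s = 12+6 = 18
n=2,k=3: s = 18+6 = 24
n=2,k=4: s = 24+8 = 32
n=2,k=5: s = 32+10 = 42
n=2,k=6: s = 42+12 = 54
n=3,k=3: s = 54+9 = 63
n=3,k=4: s = 63+12 = 75
n=3,k=5: s = 75+15 = 90
n=3,k=6: s = 90+18 = 108
n=4,k=3: s = 108+12 = 120
n=4,k=4: s = 120+16 = 136
n=4,k=5: s = 136+20 = 156
n=4,k=6: s = 156+24 = 180
n=5,k=3: s = 180+15 = 195
n=5,k=4: s = 195+20 = 215
n=5,k=5: s = 215+25 = 240
n=5,k=6: s = 240+30 = 270

270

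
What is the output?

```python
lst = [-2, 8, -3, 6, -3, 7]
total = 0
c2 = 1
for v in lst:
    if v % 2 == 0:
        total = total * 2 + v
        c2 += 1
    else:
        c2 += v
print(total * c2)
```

v=-2: even, total = 0*2+(-2) = -2; c2=2
v=8: even, total = (-2)*2+8 = 4; c2=3
v=-3: not even; c2=0
v=6: even, total = 4*2+6 = 14; c2=1
v=-3: not even; c2=-2
v=7: not even; c2=5
total*c2 = 14*5 = 70

70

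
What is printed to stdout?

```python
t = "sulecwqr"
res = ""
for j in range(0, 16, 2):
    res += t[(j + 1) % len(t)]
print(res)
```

j=0: add t[1]='u' → 'u'
j=2: add t[3]='e' → 'ue'
j=4: add t[5]='w' → 'uew'
j=6: add t[7]='r' → 'uewr'
j=8: add t[1]='u' → 'uewru'
j=10: add t[3]='e' → 'uewrue'
j=12: add t[5]='w' → 'uewruew'
j=14: add t[7]='r' → 'uewruewr'

uewruewr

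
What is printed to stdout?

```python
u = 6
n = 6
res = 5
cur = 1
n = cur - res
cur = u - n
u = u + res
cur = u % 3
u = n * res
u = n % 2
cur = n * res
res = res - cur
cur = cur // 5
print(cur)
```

-4

n = 1-5 = -4
cur = 6-(-4) = 10
u = 6+5 = 11
cur = 11%3 = 2
u = (-4)*5 = -20
u = (-4)%2 = 0
cur = (-4)*5 = -20
res = 5-(-20) = 25
cur = (-20)//5 = -4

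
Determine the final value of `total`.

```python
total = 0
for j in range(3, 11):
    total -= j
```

j=3: total = 0-3 = -3
j=4: total = (-3)-4 = -7
j=5: total = (-7)-5 = -12
j=6: total = (-12)-6 = -18
j=7: total = (-18)-7 = -25
j=8: total = (-25)-8 = -33
j=9: total = (-33)-9 = -42
j=10: total = (-42)-10 = -52

-52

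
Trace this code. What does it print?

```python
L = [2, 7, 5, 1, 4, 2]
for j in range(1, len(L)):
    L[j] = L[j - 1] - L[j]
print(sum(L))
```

-56

j=1: L[1] = 2-7 = -5 → [2, -5, 5, 1, 4, 2]
j=2: L[2] = (-5)-5 = -10 → [2, -5, -10, 1, 4, 2]
j=3: L[3] = (-10)-1 = -11 → [2, -5, -10, -11, 4, 2]
j=4: L[4] = (-11)-4 = -15 → [2, -5, -10, -11, -15, 2]
j=5: L[5] = (-15)-2 = -17 → [2, -5, -10, -11, -15, -17]
sum = -56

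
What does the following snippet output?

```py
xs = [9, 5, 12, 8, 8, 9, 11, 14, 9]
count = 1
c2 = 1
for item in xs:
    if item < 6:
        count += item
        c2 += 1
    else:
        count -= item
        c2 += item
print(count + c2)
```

8

item=9: not <6, count = 1-9 = -8; c2=10
item=5: <6, count = (-8)+5 = -3; c2=11
item=12: not <6, count = (-3)-12 = -15; c2=23
item=8: not <6, count = (-15)-8 = -23; c2=31
item=8: not <6, count = (-23)-8 = -31; c2=39
item=9: not <6, count = (-31)-9 = -40; c2=48
item=11: not <6, count = (-40)-11 = -51; c2=59
item=14: not <6, count = (-51)-14 = -65; c2=73
item=9: not <6, count = (-65)-9 = -74; c2=82
count+c2 = (-74)+82 = 8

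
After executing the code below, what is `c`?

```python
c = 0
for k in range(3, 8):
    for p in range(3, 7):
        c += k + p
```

190

k=3,p=3: c = 0+6 = 6
k=3,p=4: c = 6+7 = 13
k=3,p=5: c = 13+8 = 21
k=3,p=6: c = 21+9 = 30
k=4,p=3: c = 30+7 = 37
k=4,p=4: c = 37+8 = 45
k=4,p=5: c = 45+9 = 54
k=4,p=6: c = 54+10 = 64
k=5,p=3: c = 64+8 = 72
k=5,p=4: c = 72+9 = 81
k=5,p=5: c = 81+10 = 91
k=5,p=6: c = 91+11 = 102
k=6,p=3: c = 102+9 = 111
k=6,p=4: c = 111+10 = 121
k=6,p=5: c = 121+11 = 132
k=6,p=6: c = 132+12 = 144
k=7,p=3: c = 144+10 = 154
k=7,p=4: c = 154+11 = 165
k=7,p=5: c = 165+12 = 177
k=7,p=6: c = 177+13 = 190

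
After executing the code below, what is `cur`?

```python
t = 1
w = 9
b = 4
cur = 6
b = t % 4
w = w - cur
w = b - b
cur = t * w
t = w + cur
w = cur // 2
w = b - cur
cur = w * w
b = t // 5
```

1

b = 1%4 = 1
w = 9-6 = 3
w = 1-1 = 0
cur = 1*0 = 0
t = 0+0 = 0
w = 0//2 = 0
w = 1-0 = 1
cur = 1*1 = 1
b = 0//5 = 0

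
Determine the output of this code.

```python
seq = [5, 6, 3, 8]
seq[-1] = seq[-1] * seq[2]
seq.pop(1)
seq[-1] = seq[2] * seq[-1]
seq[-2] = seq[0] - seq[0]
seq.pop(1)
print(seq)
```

seq[-1] = seq[-1]*seq[2] = 8*3 = 24 → [5, 6, 3, 24]
pop(1) removes 6 → [5, 3, 24]
seq[-1] = seq[2]*seq[-1] = 24*24 = 576 → [5, 3, 576]
seq[-2] = seq[0]-seq[0] = 5-5 = 0 → [5, 0, 576]
pop(1) removes 0 → [5, 576]

[5, 576]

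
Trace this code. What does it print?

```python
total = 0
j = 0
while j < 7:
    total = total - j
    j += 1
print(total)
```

j=0: total = 0-0 = 0
j=1: total = 0-1 = -1
j=2: total = (-1)-2 = -3
j=3: total = (-3)-3 = -6
j=4: total = (-6)-4 = -10
j=5: total = (-10)-5 = -15
j=6: total = (-15)-6 = -21

-21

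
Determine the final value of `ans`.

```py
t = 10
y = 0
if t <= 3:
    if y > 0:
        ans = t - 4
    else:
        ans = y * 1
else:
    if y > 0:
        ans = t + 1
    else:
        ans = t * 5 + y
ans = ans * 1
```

50

t=10, y=0
t <= 3 is False; y > 0 is False
→ ans = t * 5 + y = 50
ans = 50*1 = 50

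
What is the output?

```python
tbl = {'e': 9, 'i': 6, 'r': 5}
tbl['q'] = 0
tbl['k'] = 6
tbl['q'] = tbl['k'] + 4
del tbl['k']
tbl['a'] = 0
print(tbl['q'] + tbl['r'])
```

tbl['q'] = 0 → {'e': 9, 'i': 6, 'r': 5, 'q': 0}
tbl['k'] = 6 → {'e': 9, 'i': 6, 'r': 5, 'q': 0, 'k': 6}
tbl['q'] = tbl['k']+4 = 10 → {'e': 9, 'i': 6, 'r': 5, 'q': 10, 'k': 6}
del 'k' → {'e': 9, 'i': 6, 'r': 5, 'q': 10}
tbl['a'] = 0 → {'e': 9, 'i': 6, 'r': 5, 'q': 10, 'a': 0}
tbl['q']+tbl['r'] = 10+5 = 15

15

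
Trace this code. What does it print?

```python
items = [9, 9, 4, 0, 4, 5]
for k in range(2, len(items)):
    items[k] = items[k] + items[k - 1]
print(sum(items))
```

k=2: items[2] = 4+9 = 13 → [9, 9, 13, 0, 4, 5]
k=3: items[3] = 0+13 = 13 → [9, 9, 13, 13, 4, 5]
k=4: items[4] = 4+13 = 17 → [9, 9, 13, 13, 17, 5]
k=5: items[5] = 5+17 = 22 → [9, 9, 13, 13, 17, 22]
sum = 83

83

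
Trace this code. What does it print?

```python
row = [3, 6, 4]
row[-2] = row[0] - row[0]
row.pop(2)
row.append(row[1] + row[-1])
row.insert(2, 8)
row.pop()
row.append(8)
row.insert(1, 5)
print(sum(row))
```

row[-2] = row[0]-row[0] = 3-3 = 0 → [3, 0, 4]
pop(2) removes 4 → [3, 0]
append row[1]+row[-1] = 0+0 = 0 → [3, 0, 0]
insert 8 at 2 → [3, 0, 8, 0]
pop() removes 0 → [3, 0, 8]
append 8 → [3, 0, 8, 8]
insert 5 at 1 → [3, 5, 0, 8, 8]
sum = 24

24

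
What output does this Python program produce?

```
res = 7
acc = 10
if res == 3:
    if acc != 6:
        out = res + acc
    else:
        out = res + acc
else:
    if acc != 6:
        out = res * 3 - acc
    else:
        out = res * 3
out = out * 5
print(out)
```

55

res=7, acc=10
res == 3 is False; acc != 6 is True
→ out = res * 3 - acc = 11
out = 11*5 = 55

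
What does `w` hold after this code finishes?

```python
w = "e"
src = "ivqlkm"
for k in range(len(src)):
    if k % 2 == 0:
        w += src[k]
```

'eiqk'

k=0: add 'i' → 'ei'
k=1: skip
k=2: add 'q' → 'eiq'
k=3: skip
k=4: add 'k' → 'eiqk'
k=5: skip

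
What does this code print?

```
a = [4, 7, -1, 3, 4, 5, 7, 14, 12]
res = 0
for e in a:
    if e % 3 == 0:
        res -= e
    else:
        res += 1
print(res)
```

e=4: not %3==0, res = 0+1 = 1
e=7: not %3==0, res = 1+1 = 2
e=-1: not %3==0, res = 2+1 = 3
e=3: %3==0, res = 3-3 = 0
e=4: not %3==0, res = 0+1 = 1
e=5: not %3==0, res = 1+1 = 2
e=7: not %3==0, res = 2+1 = 3
e=14: not %3==0, res = 3+1 = 4
e=12: %3==0, res = 4-12 = -8

-8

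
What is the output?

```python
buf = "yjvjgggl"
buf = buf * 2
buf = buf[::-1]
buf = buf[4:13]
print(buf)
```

jvjylgggj

repeat ×2 → 'yjvjggglyjvjgggl'
reverse → 'lgggjvjylgggjvjy'
slice [4:13] → 'jvjylgggj'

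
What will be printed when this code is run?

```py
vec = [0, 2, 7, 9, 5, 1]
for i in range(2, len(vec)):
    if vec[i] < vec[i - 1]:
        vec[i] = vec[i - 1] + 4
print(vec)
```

i=2: 7>=2, unchanged → [0, 2, 7, 9, 5, 1]
i=3: 9>=7, unchanged → [0, 2, 7, 9, 5, 1]
i=4: 5<9, vec[4] = 9+4 = 13 → [0, 2, 7, 9, 13, 1]
i=5: 1<13, vec[5] = 13+4 = 17 → [0, 2, 7, 9, 13, 17]

[0, 2, 7, 9, 13, 17]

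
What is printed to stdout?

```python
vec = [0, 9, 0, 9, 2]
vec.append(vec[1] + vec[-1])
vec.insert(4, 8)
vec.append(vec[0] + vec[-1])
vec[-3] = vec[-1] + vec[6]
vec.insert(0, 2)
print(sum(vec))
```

append vec[1]+vec[-1] = 9+2 = 11 → [0, 9, 0, 9, 2, 11]
insert 8 at 4 → [0, 9, 0, 9, 8, 2, 11]
append vec[0]+vec[-1] = 0+11 = 11 → [0, 9, 0, 9, 8, 2, 11, 11]
vec[-3] = vec[-1]+vec[6] = 11+11 = 22 → [0, 9, 0, 9, 8, 22, 11, 11]
insert 2 at 0 → [2, 0, 9, 0, 9, 8, 22, 11, 11]
sum = 72

72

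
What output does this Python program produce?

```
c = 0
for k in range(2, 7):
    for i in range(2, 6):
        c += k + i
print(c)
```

150

k=2,i=2: c = 0+4 = 4
k=2,i=3: c = 4+5 = 9
k=2,i=4: c = 9+6 = 15
k=2,i=5: c = 15+7 = 22
k=3,i=2: c = 22+5 = 27
k=3,i=3: c = 27+6 = 33
k=3,i=4: c = 33+7 = 40
k=3,i=5: c = 40+8 = 48
k=4,i=2: c = 48+6 = 54
k=4,i=3: c = 54+7 = 61
k=4,i=4: c = 61+8 = 69
k=4,i=5: c = 69+9 = 78
k=5,i=2: c = 78+7 = 85
k=5,i=3: c = 85+8 = 93
k=5,i=4: c = 93+9 = 102
k=5,i=5: c = 102+10 = 112
k=6,i=2: c = 112+8 = 120
k=6,i=3: c = 120+9 = 129
k=6,i=4: c = 129+10 = 139
k=6,i=5: c = 139+11 = 150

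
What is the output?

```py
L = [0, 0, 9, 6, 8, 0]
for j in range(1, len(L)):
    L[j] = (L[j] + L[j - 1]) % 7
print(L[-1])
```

2

j=1: L[1] = (0+0)%7 = 0 → [0, 0, 9, 6, 8, 0]
j=2: L[2] = (9+0)%7 = 2 → [0, 0, 2, 6, 8, 0]
j=3: L[3] = (6+2)%7 = 1 → [0, 0, 2, 1, 8, 0]
j=4: L[4] = (8+1)%7 = 2 → [0, 0, 2, 1, 2, 0]
j=5: L[5] = (0+2)%7 = 2 → [0, 0, 2, 1, 2, 2]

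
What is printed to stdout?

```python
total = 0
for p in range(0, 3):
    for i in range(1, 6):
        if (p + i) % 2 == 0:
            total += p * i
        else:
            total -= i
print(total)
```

-3

p=0,i=1: odd sum, total = 0-1 = -1
p=0,i=2: even sum, total = (-1)+0 = -1
p=0,i=3: odd sum, total = (-1)-3 = -4
p=0,i=4: even sum, total = (-4)+0 = -4
p=0,i=5: odd sum, total = (-4)-5 = -9
p=1,i=1: even sum, total = (-9)+1 = -8
p=1,i=2: odd sum, total = (-8)-2 = -10
p=1,i=3: even sum, total = (-10)+3 = -7
p=1,i=4: odd sum, total = (-7)-4 = -11
p=1,i=5: even sum, total = (-11)+5 = -6
p=2,i=1: odd sum, total = (-6)-1 = -7
p=2,i=2: even sum, total = (-7)+4 = -3
p=2,i=3: odd sum, total = (-3)-3 = -6
p=2,i=4: even sum, total = (-6)+8 = 2
p=2,i=5: odd sum, total = 2-5 = -3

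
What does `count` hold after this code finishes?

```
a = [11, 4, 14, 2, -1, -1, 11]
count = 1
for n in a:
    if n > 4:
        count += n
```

n=11: >4, count = 1+11 = 12
n=4: not >4
n=14: >4, count = 12+14 = 26
n=2: not >4
n=-1: not >4
n=-1: not >4
n=11: >4, count = 26+11 = 37

37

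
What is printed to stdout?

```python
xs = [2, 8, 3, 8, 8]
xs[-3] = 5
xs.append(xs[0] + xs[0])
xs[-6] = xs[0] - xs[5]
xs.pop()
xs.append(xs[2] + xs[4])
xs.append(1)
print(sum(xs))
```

41

xs[-3] = 5 → [2, 8, 5, 8, 8]
append xs[0]+xs[0] = 2+2 = 4 → [2, 8, 5, 8, 8, 4]
xs[-6] = xs[0]-xs[5] = 2-4 = -2 → [-2, 8, 5, 8, 8, 4]
pop() removes 4 → [-2, 8, 5, 8, 8]
append xs[2]+xs[4] = 5+8 = 13 → [-2, 8, 5, 8, 8, 13]
append 1 → [-2, 8, 5, 8, 8, 13, 1]
sum = 41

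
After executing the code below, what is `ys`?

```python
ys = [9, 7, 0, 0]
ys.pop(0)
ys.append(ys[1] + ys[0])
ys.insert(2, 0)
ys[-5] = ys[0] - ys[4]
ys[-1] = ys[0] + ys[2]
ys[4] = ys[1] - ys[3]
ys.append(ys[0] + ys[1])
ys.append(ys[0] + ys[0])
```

pop(0) removes 9 → [7, 0, 0]
append ys[1]+ys[0] = 0+7 = 7 → [7, 0, 0, 7]
insert 0 at 2 → [7, 0, 0, 0, 7]
ys[-5] = ys[0]-ys[4] = 7-7 = 0 → [0, 0, 0, 0, 7]
ys[-1] = ys[0]+ys[2] = 0+0 = 0 → [0, 0, 0, 0, 0]
ys[4] = ys[1]-ys[3] = 0-0 = 0 → [0, 0, 0, 0, 0]
append ys[0]+ys[1] = 0+0 = 0 → [0, 0, 0, 0, 0, 0]
append ys[0]+ys[0] = 0+0 = 0 → [0, 0, 0, 0, 0, 0, 0]

[0, 0, 0, 0, 0, 0, 0]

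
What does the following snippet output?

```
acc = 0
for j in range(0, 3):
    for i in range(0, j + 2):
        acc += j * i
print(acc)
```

15

j=0,i=0: acc = 0+0 = 0
j=0,i=1: acc = 0+0 = 0
j=1,i=0: acc = 0+0 = 0
j=1,i=1: acc = 0+1 = 1
j=1,i=2: acc = 1+2 = 3
j=2,i=0: acc = 3+0 = 3
j=2,i=1: acc = 3+2 = 5
j=2,i=2: acc = 5+4 = 9
j=2,i=3: acc = 9+6 = 15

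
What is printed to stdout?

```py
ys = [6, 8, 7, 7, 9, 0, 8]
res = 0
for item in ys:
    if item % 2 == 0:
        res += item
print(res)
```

22

item=6: even, res = 0+6 = 6
item=8: even, res = 6+8 = 14
item=7: not even
item=7: not even
item=9: not even
item=0: even, res = 14+0 = 14
item=8: even, res = 14+8 = 22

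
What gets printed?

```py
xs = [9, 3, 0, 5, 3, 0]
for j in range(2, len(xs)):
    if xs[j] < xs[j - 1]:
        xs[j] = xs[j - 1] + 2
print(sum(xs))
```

38

j=2: 0<3, xs[2] = 3+2 = 5 → [9, 3, 5, 5, 3, 0]
j=3: 5>=5, unchanged → [9, 3, 5, 5, 3, 0]
j=4: 3<5, xs[4] = 5+2 = 7 → [9, 3, 5, 5, 7, 0]
j=5: 0<7, xs[5] = 7+2 = 9 → [9, 3, 5, 5, 7, 9]
sum = 38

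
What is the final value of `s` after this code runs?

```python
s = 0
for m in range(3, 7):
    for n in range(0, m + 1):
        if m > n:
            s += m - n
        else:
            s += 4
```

68

m=3,n=0: 3>0, s = 0+3 = 3
m=3,n=1: 3>1, s = 3+2 = 5
m=3,n=2: 3>2, s = 5+1 = 6
m=3,n=3: not 3>3, s = 6+4 = 10
m=4,n=0: 4>0, s = 10+4 = 14
m=4,n=1: 4>1, s = 14+3 = 17
m=4,n=2: 4>2, s = 17+2 = 19
m=4,n=3: 4>3, s = 19+1 = 20
m=4,n=4: not 4>4, s = 20+4 = 24
m=5,n=0: 5>0, s = 24+5 = 29
m=5,n=1: 5>1, s = 29+4 = 33
m=5,n=2: 5>2, s = 33+3 = 36
m=5,n=3: 5>3, s = 36+2 = 38
m=5,n=4: 5>4, s = 38+1 = 39
m=5,n=5: not 5>5, s = 39+4 = 43
m=6,n=0: 6>0, s = 43+6 = 49
m=6,n=1: 6>1, s = 49+5 = 54
m=6,n=2: 6>2, s = 54+4 = 58
m=6,n=3: 6>3, s = 58+3 = 61
m=6,n=4: 6>4, s = 61+2 = 63
m=6,n=5: 6>5, s = 63+1 = 64
m=6,n=6: not 6>6, s = 64+4 = 68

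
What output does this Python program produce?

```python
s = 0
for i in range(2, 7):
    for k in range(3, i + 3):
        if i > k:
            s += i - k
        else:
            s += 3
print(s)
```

i=2,k=3: not 2>3, s = 0+3 = 3
i=2,k=4: not 2>4, s = 3+3 = 6
i=3,k=3: not 3>3, s = 6+3 = 9
i=3,k=4: not 3>4, s = 9+3 = 12
i=3,k=5: not 3>5, s = 12+3 = 15
i=4,k=3: 4>3, s = 15+1 = 16
i=4,k=4: not 4>4, s = 16+3 = 19
i=4,k=5: not 4>5, s = 19+3 = 22
i=4,k=6: not 4>6, s = 22+3 = 25
i=5,k=3: 5>3, s = 25+2 = 27
i=5,k=4: 5>4, s = 27+1 = 28
i=5,k=5: not 5>5, s = 28+3 = 31
i=5,k=6: not 5>6, s = 31+3 = 34
i=5,k=7: not 5>7, s = 34+3 = 37
i=6,k=3: 6>3, s = 37+3 = 40
i=6,k=4: 6>4, s = 40+2 = 42
i=6,k=5: 6>5, s = 42+1 = 43
i=6,k=6: not 6>6, s = 43+3 = 46
i=6,k=7: not 6>7, s = 46+3 = 49
i=6,k=8: not 6>8, s = 49+3 = 52

52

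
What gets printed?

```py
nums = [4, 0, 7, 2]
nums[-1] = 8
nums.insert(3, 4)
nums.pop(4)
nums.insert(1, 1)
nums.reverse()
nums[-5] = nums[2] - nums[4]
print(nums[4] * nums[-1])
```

nums[-1] = 8 → [4, 0, 7, 8]
insert 4 at 3 → [4, 0, 7, 4, 8]
pop(4) removes 8 → [4, 0, 7, 4]
insert 1 at 1 → [4, 1, 0, 7, 4]
reverse → [4, 7, 0, 1, 4]
nums[-5] = nums[2]-nums[4] = 0-4 = -4 → [-4, 7, 0, 1, 4]
nums[4]*nums[-1] = 4*4 = 16

16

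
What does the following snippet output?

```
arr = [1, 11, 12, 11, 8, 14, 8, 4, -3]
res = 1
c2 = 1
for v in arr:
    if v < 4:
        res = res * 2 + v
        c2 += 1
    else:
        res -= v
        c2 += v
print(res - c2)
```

-204

v=1: <4, res = 1*2+1 = 3; c2=2
v=11: not <4, res = 3-11 = -8; c2=13
v=12: not <4, res = (-8)-12 = -20; c2=25
v=11: not <4, res = (-20)-11 = -31; c2=36
v=8: not <4, res = (-31)-8 = -39; c2=44
v=14: not <4, res = (-39)-14 = -53; c2=58
v=8: not <4, res = (-53)-8 = -61; c2=66
v=4: not <4, res = (-61)-4 = -65; c2=70
v=-3: <4, res = (-65)*2+(-3) = -133; c2=71
res-c2 = (-133)-71 = -204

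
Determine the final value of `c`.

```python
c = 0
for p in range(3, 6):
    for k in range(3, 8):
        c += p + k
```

135

p=3,k=3: c = 0+6 = 6
p=3,k=4: c = 6+7 = 13
p=3,k=5: c = 13+8 = 21
p=3,k=6: c = 21+9 = 30
p=3,k=7: c = 30+10 = 40
p=4,k=3: c = 40+7 = 47
p=4,k=4: c = 47+8 = 55
p=4,k=5: c = 55+9 = 64
p=4,k=6: c = 64+10 = 74
p=4,k=7: c = 74+11 = 85
p=5,k=3: c = 85+8 = 93
p=5,k=4: c = 93+9 = 102
p=5,k=5: c = 102+10 = 112
p=5,k=6: c = 112+11 = 123
p=5,k=7: c = 123+12 = 135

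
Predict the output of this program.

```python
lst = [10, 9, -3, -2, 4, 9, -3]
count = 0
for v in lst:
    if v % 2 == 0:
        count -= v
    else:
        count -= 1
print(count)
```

v=10: even, count = 0-10 = -10
v=9: not even, count = (-10)-1 = -11
v=-3: not even, count = (-11)-1 = -12
v=-2: even, count = (-12)-(-2) = -10
v=4: even, count = (-10)-4 = -14
v=9: not even, count = (-14)-1 = -15
v=-3: not even, count = (-15)-1 = -16

-16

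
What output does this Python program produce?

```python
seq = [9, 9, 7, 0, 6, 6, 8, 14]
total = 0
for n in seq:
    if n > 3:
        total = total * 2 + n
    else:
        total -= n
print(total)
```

1078

n=9: >3, total = 0*2+9 = 9
n=9: >3, total = 9*2+9 = 27
n=7: >3, total = 27*2+7 = 61
n=0: not >3, total = 61-0 = 61
n=6: >3, total = 61*2+6 = 128
n=6: >3, total = 128*2+6 = 262
n=8: >3, total = 262*2+8 = 532
n=14: >3, total = 532*2+14 = 1078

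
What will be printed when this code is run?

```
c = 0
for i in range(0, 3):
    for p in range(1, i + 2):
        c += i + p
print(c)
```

i=0,p=1: c = 0+1 = 1
i=1,p=1: c = 1+2 = 3
i=1,p=2: c = 3+3 = 6
i=2,p=1: c = 6+3 = 9
i=2,p=2: c = 9+4 = 13
i=2,p=3: c = 13+5 = 18

18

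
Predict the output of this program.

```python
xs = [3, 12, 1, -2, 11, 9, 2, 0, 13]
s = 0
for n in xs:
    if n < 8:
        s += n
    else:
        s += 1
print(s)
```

n=3: <8, s = 0+3 = 3
n=12: not <8, s = 3+1 = 4
n=1: <8, s = 4+1 = 5
n=-2: <8, s = 5+(-2) = 3
n=11: not <8, s = 3+1 = 4
n=9: not <8, s = 4+1 = 5
n=2: <8, s = 5+2 = 7
n=0: <8, s = 7+0 = 7
n=13: not <8, s = 7+1 = 8

8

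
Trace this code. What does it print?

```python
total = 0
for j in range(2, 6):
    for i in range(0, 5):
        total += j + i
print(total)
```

j=2,i=0: total = 0+2 = 2
j=2,i=1: total = 2+3 = 5
j=2,i=2: total = 5+4 = 9
j=2,i=3: total = 9+5 = 14
j=2,i=4: total = 14+6 = 20
j=3,i=0: total = 20+3 = 23
j=3,i=1: total = 23+4 = 27
j=3,i=2: total = 27+5 = 32
j=3,i=3: total = 32+6 = 38
j=3,i=4: total = 38+7 = 45
j=4,i=0: total = 45+4 = 49
j=4,i=1: total = 49+5 = 54
j=4,i=2: total = 54+6 = 60
j=4,i=3: total = 60+7 = 67
j=4,i=4: total = 67+8 = 75
j=5,i=0: total = 75+5 = 80
j=5,i=1: total = 80+6 = 86
j=5,i=2: total = 86+7 = 93
j=5,i=3: total = 93+8 = 101
j=5,i=4: total = 101+9 = 110

110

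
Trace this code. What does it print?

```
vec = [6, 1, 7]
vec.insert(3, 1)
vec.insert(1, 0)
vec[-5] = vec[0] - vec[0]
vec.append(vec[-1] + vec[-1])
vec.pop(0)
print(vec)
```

insert 1 at 3 → [6, 1, 7, 1]
insert 0 at 1 → [6, 0, 1, 7, 1]
vec[-5] = vec[0]-vec[0] = 6-6 = 0 → [0, 0, 1, 7, 1]
append vec[-1]+vec[-1] = 1+1 = 2 → [0, 0, 1, 7, 1, 2]
pop(0) removes 0 → [0, 1, 7, 1, 2]

[0, 1, 7, 1, 2]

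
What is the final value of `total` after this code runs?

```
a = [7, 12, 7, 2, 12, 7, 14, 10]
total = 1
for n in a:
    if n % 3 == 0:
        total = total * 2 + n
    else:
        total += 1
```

n=7: not %3==0, total = 1+1 = 2
n=12: %3==0, total = 2*2+12 = 16
n=7: not %3==0, total = 16+1 = 17
n=2: not %3==0, total = 17+1 = 18
n=12: %3==0, total = 18*2+12 = 48
n=7: not %3==0, total = 48+1 = 49
n=14: not %3==0, total = 49+1 = 50
n=10: not %3==0, total = 50+1 = 51

51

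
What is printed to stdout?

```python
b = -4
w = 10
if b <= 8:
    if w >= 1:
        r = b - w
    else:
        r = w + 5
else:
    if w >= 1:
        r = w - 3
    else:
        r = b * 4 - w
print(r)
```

-14

b=-4, w=10
b <= 8 is True; w >= 1 is True
→ r = b - w = -14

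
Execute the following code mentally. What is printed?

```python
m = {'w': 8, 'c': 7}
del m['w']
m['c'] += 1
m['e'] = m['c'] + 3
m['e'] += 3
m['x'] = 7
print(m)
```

del 'w' → {'c': 7}
m['c'] = 7+1 = 8 → {'c': 8}
m['e'] = m['c']+3 = 11 → {'c': 8, 'e': 11}
m['e'] = 11+3 = 14 → {'c': 8, 'e': 14}
m['x'] = 7 → {'c': 8, 'e': 14, 'x': 7}

{'c': 8, 'e': 14, 'x': 7}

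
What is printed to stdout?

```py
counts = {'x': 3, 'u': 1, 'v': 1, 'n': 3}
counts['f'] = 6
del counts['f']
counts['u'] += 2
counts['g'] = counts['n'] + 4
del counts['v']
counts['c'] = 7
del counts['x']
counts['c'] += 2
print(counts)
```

counts['f'] = 6 → {'x': 3, 'u': 1, 'v': 1, 'n': 3, 'f': 6}
del 'f' → {'x': 3, 'u': 1, 'v': 1, 'n': 3}
counts['u'] = 1+2 = 3 → {'x': 3, 'u': 3, 'v': 1, 'n': 3}
counts['g'] = counts['n']+4 = 7 → {'x': 3, 'u': 3, 'v': 1, 'n': 3, 'g': 7}
del 'v' → {'x': 3, 'u': 3, 'n': 3, 'g': 7}
counts['c'] = 7 → {'x': 3, 'u': 3, 'n': 3, 'g': 7, 'c': 7}
del 'x' → {'u': 3, 'n': 3, 'g': 7, 'c': 7}
counts['c'] = 7+2 = 9 → {'u': 3, 'n': 3, 'g': 7, 'c': 9}

{'u': 3, 'n': 3, 'g': 7, 'c': 9}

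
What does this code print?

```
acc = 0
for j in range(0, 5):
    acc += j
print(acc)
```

10

j=0: acc = 0+0 = 0
j=1: acc = 0+1 = 1
j=2: acc = 1+2 = 3
j=3: acc = 3+3 = 6
j=4: acc = 6+4 = 10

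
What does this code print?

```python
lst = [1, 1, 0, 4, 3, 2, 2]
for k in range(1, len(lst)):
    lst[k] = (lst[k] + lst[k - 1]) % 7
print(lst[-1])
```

6

k=1: lst[1] = (1+1)%7 = 2 → [1, 2, 0, 4, 3, 2, 2]
k=2: lst[2] = (0+2)%7 = 2 → [1, 2, 2, 4, 3, 2, 2]
k=3: lst[3] = (4+2)%7 = 6 → [1, 2, 2, 6, 3, 2, 2]
k=4: lst[4] = (3+6)%7 = 2 → [1, 2, 2, 6, 2, 2, 2]
k=5: lst[5] = (2+2)%7 = 4 → [1, 2, 2, 6, 2, 4, 2]
k=6: lst[6] = (2+4)%7 = 6 → [1, 2, 2, 6, 2, 4, 6]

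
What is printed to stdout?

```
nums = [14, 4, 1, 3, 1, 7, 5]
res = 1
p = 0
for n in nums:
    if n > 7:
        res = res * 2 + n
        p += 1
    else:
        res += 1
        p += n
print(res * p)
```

484

n=14: >7, res = 1*2+14 = 16; p=1
n=4: not >7, res = 16+1 = 17; p=5
n=1: not >7, res = 17+1 = 18; p=6
n=3: not >7, res = 18+1 = 19; p=9
n=1: not >7, res = 19+1 = 20; p=10
n=7: not >7, res = 20+1 = 21; p=17
n=5: not >7, res = 21+1 = 22; p=22
res*p = 22*22 = 484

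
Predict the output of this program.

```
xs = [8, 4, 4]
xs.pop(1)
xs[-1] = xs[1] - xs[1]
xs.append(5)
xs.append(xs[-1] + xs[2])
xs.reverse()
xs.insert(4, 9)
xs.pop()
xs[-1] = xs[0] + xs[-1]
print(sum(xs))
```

33

pop(1) removes 4 → [8, 4]
xs[-1] = xs[1]-xs[1] = 4-4 = 0 → [8, 0]
append 5 → [8, 0, 5]
append xs[-1]+xs[2] = 5+5 = 10 → [8, 0, 5, 10]
reverse → [10, 5, 0, 8]
insert 9 at 4 → [10, 5, 0, 8, 9]
pop() removes 9 → [10, 5, 0, 8]
xs[-1] = xs[0]+xs[-1] = 10+8 = 18 → [10, 5, 0, 18]
sum = 33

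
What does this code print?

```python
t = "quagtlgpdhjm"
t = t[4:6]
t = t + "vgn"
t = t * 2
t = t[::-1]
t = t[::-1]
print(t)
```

slice [4:6] → 'tl'
+ 'vgn' → 'tlvgn'
repeat ×2 → 'tlvgntlvgn'
reverse → 'ngvltngvlt'
reverse → 'tlvgntlvgn'

tlvgntlvgn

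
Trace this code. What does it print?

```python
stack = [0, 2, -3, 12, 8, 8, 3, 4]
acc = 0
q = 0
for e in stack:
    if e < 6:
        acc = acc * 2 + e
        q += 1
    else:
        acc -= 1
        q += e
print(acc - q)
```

e=0: <6, acc = 0*2+0 = 0; q=1
e=2: <6, acc = 0*2+2 = 2; q=2
e=-3: <6, acc = 2*2+(-3) = 1; q=3
e=12: not <6, acc = 1-1 = 0; q=15
e=8: not <6, acc = 0-1 = -1; q=23
e=8: not <6, acc = (-1)-1 = -2; q=31
e=3: <6, acc = (-2)*2+3 = -1; q=32
e=4: <6, acc = (-1)*2+4 = 2; q=33
acc-q = 2-33 = -31

-31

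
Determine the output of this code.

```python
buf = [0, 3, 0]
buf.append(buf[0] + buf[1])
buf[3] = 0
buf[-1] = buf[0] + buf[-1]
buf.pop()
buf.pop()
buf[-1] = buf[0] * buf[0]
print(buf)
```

[0, 0]

append buf[0]+buf[1] = 0+3 = 3 → [0, 3, 0, 3]
buf[3] = 0 → [0, 3, 0, 0]
buf[-1] = buf[0]+buf[-1] = 0+0 = 0 → [0, 3, 0, 0]
pop() removes 0 → [0, 3, 0]
pop() removes 0 → [0, 3]
buf[-1] = buf[0]*buf[0] = 0*0 = 0 → [0, 0]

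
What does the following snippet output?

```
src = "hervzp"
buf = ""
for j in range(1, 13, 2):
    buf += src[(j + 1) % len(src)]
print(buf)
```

rzhrzh

j=1: add src[2]='r' → 'r'
j=3: add src[4]='z' → 'rz'
j=5: add src[0]='h' → 'rzh'
j=7: add src[2]='r' → 'rzhr'
j=9: add src[4]='z' → 'rzhrz'
j=11: add src[0]='h' → 'rzhrzh'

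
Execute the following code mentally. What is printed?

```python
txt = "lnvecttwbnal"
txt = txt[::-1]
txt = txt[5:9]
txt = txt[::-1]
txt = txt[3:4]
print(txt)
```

t

reverse → 'lanbwttcevnl'
slice [5:9] → 'ttce'
reverse → 'ectt'
slice [3:4] → 't'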